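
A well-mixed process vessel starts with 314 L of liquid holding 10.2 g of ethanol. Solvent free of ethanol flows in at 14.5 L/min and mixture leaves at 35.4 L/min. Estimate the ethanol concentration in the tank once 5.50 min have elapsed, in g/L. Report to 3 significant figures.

Let m(t) be the amount of ethanol. Volume: V(t) = V₀ + (Q_in − Q_out) t = 314 − 20.900 t; V(5.50) = 199.05 L.
No ethanol enters, so dm/dt = −Q_out · (m/V).
Separate: dm/m = −Q_out dt/V(t) ⇒ ln(m/m₀) = −(Q_out/(Q_in−Q_out)) ln(V/V₀).
m = m₀ (V₀/V)^(Q_out/(Q_in−Q_out)) = 10.2 × (314/199.05)^(-1.6938) = 4.7129 g.
C = m/V = 4.7129/199.05 = 0.023677 g/L.

0.0237 g/L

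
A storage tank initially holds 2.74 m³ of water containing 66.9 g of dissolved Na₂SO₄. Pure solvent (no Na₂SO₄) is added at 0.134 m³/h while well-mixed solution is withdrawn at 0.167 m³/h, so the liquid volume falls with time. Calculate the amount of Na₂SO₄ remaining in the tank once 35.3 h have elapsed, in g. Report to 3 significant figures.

4.06 g

Let m(t) be the amount of Na₂SO₄. Volume: V(t) = V₀ + (Q_in − Q_out) t = 2.74 − 0.033000 t; V(35.3) = 1.5751 m³.
Species balance (pure solvent in): dm/dt = −Q_out · m/V(t).
Separate: dm/m = −Q_out dt/V(t) ⇒ ln(m/m₀) = −(Q_out/(Q_in−Q_out)) ln(V/V₀).
m = m₀ (V₀/V)^(Q_out/(Q_in−Q_out)) = 66.9 × (2.74/1.5751)^(-5.0606) = 4.0611 g.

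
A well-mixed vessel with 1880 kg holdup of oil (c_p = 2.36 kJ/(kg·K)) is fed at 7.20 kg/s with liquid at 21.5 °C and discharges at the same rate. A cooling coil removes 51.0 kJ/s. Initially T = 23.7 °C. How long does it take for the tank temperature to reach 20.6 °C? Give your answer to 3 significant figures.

237 s

Energy balance: M c_p dT/dt = ṁ c_p (T_in − T) − 51.0.
τ = M/ṁ = 261.11 s; T_ss = T_in − Q̇/(ṁ c_p) = 18.499 °C.
T(t) = T_ss + (T₀ − T_ss) e^(−t/τ). Set T = 20.6:
e^(−t/τ) = (20.6 − 18.499)/(23.7 − 18.499) = 0.40401
t = −261.11 · ln(0.40401) = 236.65 s.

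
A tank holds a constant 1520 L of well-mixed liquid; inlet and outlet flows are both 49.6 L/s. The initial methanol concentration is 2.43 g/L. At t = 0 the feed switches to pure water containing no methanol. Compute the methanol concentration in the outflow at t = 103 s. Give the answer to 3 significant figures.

0.0843 g/L

Species balance on the tank: V dC/dt = Q(C_in − C).
Time constant τ = V/Q = 1520/49.6 = 30.645 s.
Integrating: C(t) = C_in + (C₀ − C_in) e^(−t/τ).
C(103) = 0 + (2.43 − 0)·e^(−103/30.645) = 0 + (2.4300)·0.034699 = 0.084318 g/L.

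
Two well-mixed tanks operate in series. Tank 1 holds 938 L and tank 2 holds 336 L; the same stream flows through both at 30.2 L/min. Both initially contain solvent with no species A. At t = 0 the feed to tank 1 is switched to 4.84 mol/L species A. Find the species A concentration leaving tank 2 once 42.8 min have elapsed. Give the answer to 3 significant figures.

Each tank obeys Vᵢ dCᵢ/dt = Q(Cᵢ₋₁ − Cᵢ), so τᵢ = Vᵢ/Q.
τ₁ = 938/30.2 = 31.060 min; τ₂ = 336/30.2 = 11.126 min.
Solving the cascade with C₁(0)=C₂(0)=0 gives C₂(t) = C_in[1 − (τ₁ e^(−t/τ₁) − τ₂ e^(−t/τ₂))/(τ₁ − τ₂)].
At t = 42.8: e^(−t/τ₁) = 0.25208, e^(−t/τ₂) = 0.021346.
C₂ = 4.84·[1 − (31.060·0.25208 − 11.126·0.021346)/(19.934)] = 4.84·0.61913 = 2.9966 mol/L.

3.00 mol/L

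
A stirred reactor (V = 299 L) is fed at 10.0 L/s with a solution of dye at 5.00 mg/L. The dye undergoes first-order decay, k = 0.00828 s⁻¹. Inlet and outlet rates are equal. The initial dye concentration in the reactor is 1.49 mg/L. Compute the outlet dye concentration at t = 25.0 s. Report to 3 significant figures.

V dC/dt = Q(C_in − C) − k V C.
dC/dt = (Q/V) C_in − (Q/V + k) C; effective rate a = Q/V + k = 0.033445 + 0.00828 = 0.041725 s⁻¹.
C_ss = Q C_in/(Q + kV) = 4.0078 mg/L; C(t) = C_ss + (C₀ − C_ss) e^(−a t).
C(25.0) = 4.0078 + (-2.5178)·e^(−0.041725·25.0) = 4.0078 + (-2.5178)·0.35235 = 3.1206 mg/L.

3.12 mg/L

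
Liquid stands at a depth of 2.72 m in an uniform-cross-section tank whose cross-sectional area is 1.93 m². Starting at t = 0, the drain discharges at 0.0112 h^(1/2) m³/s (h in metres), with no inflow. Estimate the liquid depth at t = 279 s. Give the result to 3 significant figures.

0.705 m

A dh/dt = −Q_out = −0.0112 √h.
This is separable: 2 d(√h)/dt = −0.0112/A, so √h = √h₀ − (0.0112/(2A)) t.
√h = √2.72 − 0.0112·279/(2·1.93) = 1.6492 − 0.80953 = 0.83971.
h = 0.83971² = 0.70511 m.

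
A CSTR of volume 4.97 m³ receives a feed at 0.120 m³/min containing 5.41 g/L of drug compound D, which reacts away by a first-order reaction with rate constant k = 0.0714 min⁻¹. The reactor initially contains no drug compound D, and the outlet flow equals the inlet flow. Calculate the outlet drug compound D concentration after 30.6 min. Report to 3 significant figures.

Accumulation = in − out − consumed: V dC/dt = Q C_in − Q C − k V C.
dC/dt = (Q/V) C_in − (Q/V + k) C; effective rate a = Q/V + k = 0.024145 + 0.0714 = 0.095545 min⁻¹.
C_ss = Q C_in/(Q + kV) = 1.3671 g/L; C(t) = C_ss + (C₀ − C_ss) e^(−a t).
C(30.6) = 1.3671 + (-1.3671)·e^(−0.095545·30.6) = 1.3671 + (-1.3671)·0.053736 = 1.2937 g/L.

1.29 g/L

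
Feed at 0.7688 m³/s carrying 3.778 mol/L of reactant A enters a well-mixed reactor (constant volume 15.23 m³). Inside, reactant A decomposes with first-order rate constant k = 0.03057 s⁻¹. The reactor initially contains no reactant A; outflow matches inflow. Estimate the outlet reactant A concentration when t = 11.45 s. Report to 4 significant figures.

Accumulation = in − out − consumed: V dC/dt = Q C_in − Q C − k V C.
dC/dt = (Q/V) C_in − (Q/V + k) C; effective rate a = Q/V + k = 0.0504793 + 0.03057 = 0.0810493 s⁻¹.
C_ss = Q C_in/(Q + kV) = 2.35302 mol/L; C(t) = C_ss + (C₀ − C_ss) e^(−a t).
C(11.45) = 2.35302 + (-2.35302)·e^(−0.0810493·11.45) = 2.35302 + (-2.35302)·0.395338 = 1.42278 mol/L.

1.423 mol/L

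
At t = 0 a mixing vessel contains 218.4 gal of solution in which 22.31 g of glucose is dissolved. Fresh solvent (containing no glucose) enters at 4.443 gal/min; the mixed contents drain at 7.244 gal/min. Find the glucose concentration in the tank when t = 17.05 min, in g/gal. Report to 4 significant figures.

0.06907 g/gal

Total volume: dV/dt = Q_in − Q_out = -2.80100 gal/min, so V(t) = 218.4 − 2.80100 t and V(17.05) = 170.643 gal.
Species balance (pure solvent in): dm/dt = −Q_out · m/V(t).
dm/m = −Q_out dt/(V₀ − 2.80100 t); integrating gives ln(m/m₀) = −(Q_out/(Q_in−Q_out)) ln(V/V₀).
m = m₀ (V₀/V)^(Q_out/(Q_in−Q_out)) = 22.31 × (218.4/170.643)^(-2.58622) = 11.7855 g.
C = m/V = 11.7855/170.643 = 0.0690655 g/gal.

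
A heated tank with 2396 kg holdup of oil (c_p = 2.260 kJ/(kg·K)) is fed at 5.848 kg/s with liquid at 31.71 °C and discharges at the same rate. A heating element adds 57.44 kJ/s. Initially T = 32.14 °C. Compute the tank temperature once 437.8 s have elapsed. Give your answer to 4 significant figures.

Unsteady energy balance on the tank contents: M c_p dT/dt = ṁ c_p (T_in − T) + 57.44.
Rearrange: dT/dt = (T_ss − T)/τ with τ = M/ṁ = 409.713 s and T_ss = T_in + Q̇/(ṁ c_p) = 36.0561 °C.
Integrating: T(t) = T_ss + (T₀ − T_ss) e^(−t/τ).
T(437.8) = 36.0561 + (-3.91609)·e^(−437.8/409.713) = 36.0561 + (-3.91609)·0.343505 = 34.7109 °C.

34.71 °C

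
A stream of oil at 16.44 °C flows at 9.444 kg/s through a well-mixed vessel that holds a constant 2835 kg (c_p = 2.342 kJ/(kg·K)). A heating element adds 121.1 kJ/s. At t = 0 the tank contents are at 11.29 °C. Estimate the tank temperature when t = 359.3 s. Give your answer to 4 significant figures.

M c_p dT/dt = ṁ c_p (T_in − T) + Q̇.
τ = M/ṁ = 300.191 s; T_ss = T_in + Q̇/(ṁ c_p) = 16.44 + 121.1/(9.444·2.342) = 21.9152 °C.
T approaches T_ss exponentially: T(t) = T_ss + (T₀ − T_ss) e^(−t/τ).
T(359.3) = 21.9152 + (-10.6252)·e^(−359.3/300.191) = 21.9152 + (-10.6252)·0.302127 = 18.7050 °C.

18.71 °C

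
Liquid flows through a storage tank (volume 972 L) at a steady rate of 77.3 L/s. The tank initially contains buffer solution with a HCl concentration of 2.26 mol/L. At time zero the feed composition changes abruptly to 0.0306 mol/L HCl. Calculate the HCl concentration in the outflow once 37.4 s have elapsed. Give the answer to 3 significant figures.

Mass balance on the solute (V constant): V dC/dt = Q(C_in − C).
So dC/dt = (C_in − C)/τ with τ = V/Q = 972/77.3 = 12.574 s.
Integrating: C(t) = C_in + (C₀ − C_in) e^(−t/τ).
C(37.4) = 0.0306 + (2.26 − 0.0306)·e^(−37.4/12.574) = 0.0306 + (2.2294)·0.051083 = 0.14448 mol/L.

0.144 mol/L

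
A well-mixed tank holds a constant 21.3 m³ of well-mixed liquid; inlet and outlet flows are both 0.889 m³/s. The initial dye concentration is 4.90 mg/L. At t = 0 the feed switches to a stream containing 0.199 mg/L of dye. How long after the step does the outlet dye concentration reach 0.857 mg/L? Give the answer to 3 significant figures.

47.1 s

Mass balance on the solute (V constant): V dC/dt = Q(C_in − C), so τ = V/Q = 23.960 s.
C(t) = C_in + (C₀ − C_in) e^(−t/τ). Set C = 0.857 and solve for t:
e^(−t/τ) = (C − C_in)/(C₀ − C_in) = (0.857 − 0.199)/(4.90 − 0.199) = 0.13997
t = −τ ln(…) = 23.960 × 1.9663 = 47.112 s.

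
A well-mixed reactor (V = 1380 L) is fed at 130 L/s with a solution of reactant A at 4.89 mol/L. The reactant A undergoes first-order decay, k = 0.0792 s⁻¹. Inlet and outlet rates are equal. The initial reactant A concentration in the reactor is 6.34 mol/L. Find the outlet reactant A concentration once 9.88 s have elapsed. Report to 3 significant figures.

Species balance: V dC/dt = Q C_in − Q C − k V C.
dC/dt = (Q/V) C_in − (Q/V + k) C; effective rate a = Q/V + k = 0.094203 + 0.0792 = 0.17340 s⁻¹.
C_ss = Q C_in/(Q + kV) = 2.6565 mol/L; C(t) = C_ss + (C₀ − C_ss) e^(−a t).
C(9.88) = 2.6565 + (3.6835)·e^(−0.17340·9.88) = 2.6565 + (3.6835)·0.18028 = 3.3206 mol/L.

3.32 mol/L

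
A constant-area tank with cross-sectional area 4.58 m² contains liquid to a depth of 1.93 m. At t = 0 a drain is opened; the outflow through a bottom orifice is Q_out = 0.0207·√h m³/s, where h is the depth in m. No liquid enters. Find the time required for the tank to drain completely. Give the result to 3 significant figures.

615 s

A dh/dt = −Q_out = −0.0207 √h.
Separate and integrate: 2(√h − √h₀) = −(0.0207/A) t.
Tank is empty when √h = 0: t_empty = 2A√h₀/0.0207.
t_empty = 2·4.58·√1.93/0.0207 = 9.1600·1.3892/0.0207 = 614.76 s.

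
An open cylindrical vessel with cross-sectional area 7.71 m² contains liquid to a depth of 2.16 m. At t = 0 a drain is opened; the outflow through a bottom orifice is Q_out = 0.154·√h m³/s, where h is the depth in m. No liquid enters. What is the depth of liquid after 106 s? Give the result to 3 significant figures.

Volume balance on the tank: A dh/dt = −0.154 √h.
Separate and integrate: 2(√h − √h₀) = −(0.154/A) t.
√h = √2.16 − 0.154·106/(2·7.71) = 1.4697 − 1.0586 = 0.41107.
h = 0.41107² = 0.16898 m.

0.169 m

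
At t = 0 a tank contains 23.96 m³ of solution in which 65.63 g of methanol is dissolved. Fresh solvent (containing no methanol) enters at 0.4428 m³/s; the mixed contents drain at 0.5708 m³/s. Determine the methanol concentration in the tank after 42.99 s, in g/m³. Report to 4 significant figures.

Let m(t) be the amount of methanol. Volume: V(t) = V₀ + (Q_in − Q_out) t = 23.96 − 0.128000 t; V(42.99) = 18.4573 m³.
Species balance (pure solvent in): dm/dt = −Q_out · m/V(t).
Separate: dm/m = −Q_out dt/V(t) ⇒ ln(m/m₀) = −(Q_out/(Q_in−Q_out)) ln(V/V₀).
m = m₀ (V₀/V)^(Q_out/(Q_in−Q_out)) = 65.63 × (23.96/18.4573)^(-4.45938) = 20.5008 g.
C = m/V = 20.5008/18.4573 = 1.11071 g/m³.

1.111 g/m³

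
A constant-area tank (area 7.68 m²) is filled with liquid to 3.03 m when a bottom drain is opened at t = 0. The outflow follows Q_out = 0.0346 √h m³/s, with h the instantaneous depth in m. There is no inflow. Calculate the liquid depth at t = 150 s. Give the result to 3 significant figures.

A dh/dt = −Q_out = −0.0346 √h.
∫ h^(−1/2) dh = −(0.0346/A) ∫ dt, giving 2√h = 2√h₀ − (0.0346/A) t.
√h = √3.03 − 0.0346·150/(2·7.68) = 1.7407 − 0.33789 = 1.4028.
h = 1.4028² = 1.9678 m.

1.97 m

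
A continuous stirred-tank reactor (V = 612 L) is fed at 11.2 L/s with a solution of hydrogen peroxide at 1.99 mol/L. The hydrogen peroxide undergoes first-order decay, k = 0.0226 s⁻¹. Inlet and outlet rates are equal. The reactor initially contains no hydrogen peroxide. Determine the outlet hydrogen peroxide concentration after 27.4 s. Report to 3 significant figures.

V dC/dt = Q(C_in − C) − k V C.
This is linear with rate a = Q/V + k = 0.040901 s⁻¹.
C_ss = Q C_in/(Q + kV) = 0.89041 mol/L; C(t) = C_ss + (C₀ − C_ss) e^(−a t).
C(27.4) = 0.89041 + (-0.89041)·e^(−0.040901·27.4) = 0.89041 + (-0.89041)·0.32606 = 0.60008 mol/L.

0.600 mol/L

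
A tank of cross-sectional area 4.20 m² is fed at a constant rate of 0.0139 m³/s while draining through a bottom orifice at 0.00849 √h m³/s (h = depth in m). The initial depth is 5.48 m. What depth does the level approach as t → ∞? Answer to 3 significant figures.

2.68 m

A dh/dt = Q_in − 0.00849 √h. Steady state requires inflow = outflow:
Q_in = 0.00849 √h_ss ⇒ √h_ss = 0.0139/0.00849 = 1.6372.
h_ss = 1.6372² = 2.6805 m. (Since h₀ = 5.48 m > h_ss, the level will fall toward this value.)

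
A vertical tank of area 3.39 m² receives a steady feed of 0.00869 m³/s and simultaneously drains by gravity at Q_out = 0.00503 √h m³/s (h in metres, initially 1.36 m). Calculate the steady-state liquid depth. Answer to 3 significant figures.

2.98 m

Mass balance (ρ constant): A dh/dt = Q_in − 0.00503 √h. At steady state dh/dt = 0:
Q_in = 0.00503 √h_ss ⇒ √h_ss = 0.00869/0.00503 = 1.7276.
h_ss = 1.7276² = 2.9847 m. (Since h₀ = 1.36 m < h_ss, the level will rise toward this value.)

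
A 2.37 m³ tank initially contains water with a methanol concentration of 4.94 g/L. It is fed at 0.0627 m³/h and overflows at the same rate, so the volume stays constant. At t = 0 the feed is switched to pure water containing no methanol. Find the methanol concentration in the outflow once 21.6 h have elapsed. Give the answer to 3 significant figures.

Accumulation = in − out for the solute gives V dC/dt = Q(C_in − C).
Time constant τ = V/Q = 2.37/0.0627 = 37.799 h.
Integrating: C(t) = C_in + (C₀ − C_in) e^(−t/τ).
C(21.6) = 0 + (4.94 − 0)·e^(−21.6/37.799) = 0 + (4.9400)·0.56471 = 2.7897 g/L.

2.79 g/L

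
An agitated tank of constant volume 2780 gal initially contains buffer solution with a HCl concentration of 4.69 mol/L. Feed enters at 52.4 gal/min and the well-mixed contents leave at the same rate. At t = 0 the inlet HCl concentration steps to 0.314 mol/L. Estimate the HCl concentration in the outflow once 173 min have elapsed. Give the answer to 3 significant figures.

0.482 mol/L

Accumulation = in − out for the solute gives V dC/dt = Q(C_in − C).
So dC/dt = (C_in − C)/τ with τ = V/Q = 2780/52.4 = 53.053 min.
This is linear first-order; C(t) = C_in + (C₀ − C_in) e^(−t/τ).
C(173) = 0.314 + (4.69 − 0.314)·e^(−173/53.053) = 0.314 + (4.3760)·0.038355 = 0.48184 mol/L.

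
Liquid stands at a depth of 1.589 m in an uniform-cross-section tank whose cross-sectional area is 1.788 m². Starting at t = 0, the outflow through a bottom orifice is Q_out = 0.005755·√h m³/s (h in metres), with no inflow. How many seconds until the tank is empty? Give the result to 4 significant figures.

A dh/dt = −Q_out = −0.005755 √h.
This is separable: 2 d(√h)/dt = −0.005755/A, so √h = √h₀ − (0.005755/(2A)) t.
Tank is empty when √h = 0: t_empty = 2A√h₀/0.005755.
t_empty = 2·1.788·√1.589/0.005755 = 3.57600·1.26056/0.005755 = 783.275 s.

783.3 s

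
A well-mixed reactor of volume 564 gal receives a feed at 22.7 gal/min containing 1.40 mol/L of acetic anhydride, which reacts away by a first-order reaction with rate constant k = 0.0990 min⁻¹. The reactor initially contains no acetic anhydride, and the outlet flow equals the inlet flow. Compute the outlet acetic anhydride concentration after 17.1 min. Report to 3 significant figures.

0.367 mol/L

Species balance: V dC/dt = Q C_in − Q C − k V C.
dC/dt = (Q/V) C_in − (Q/V + k) C; effective rate a = Q/V + k = 0.040248 + 0.0990 = 0.13925 min⁻¹.
C_ss = Q C_in/(Q + kV) = 0.40466 mol/L; C(t) = C_ss + (C₀ − C_ss) e^(−a t).
C(17.1) = 0.40466 + (-0.40466)·e^(−0.13925·17.1) = 0.40466 + (-0.40466)·0.092445 = 0.36725 mol/L.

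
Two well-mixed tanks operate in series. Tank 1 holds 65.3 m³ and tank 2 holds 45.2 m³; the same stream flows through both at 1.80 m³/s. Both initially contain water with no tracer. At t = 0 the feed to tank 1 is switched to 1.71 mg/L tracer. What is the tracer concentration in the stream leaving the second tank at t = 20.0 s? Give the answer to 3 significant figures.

0.243 mg/L

Species balance on tank i: dCᵢ/dt = (Cᵢ₋₁ − Cᵢ)/τᵢ with τᵢ = Vᵢ/Q.
τ₁ = 65.3/1.80 = 36.278 s; τ₂ = 45.2/1.80 = 25.111 s.
Solving the cascade with C₁(0)=C₂(0)=0 gives C₂(t) = C_in[1 − (τ₁ e^(−t/τ₁) − τ₂ e^(−t/τ₂))/(τ₁ − τ₂)].
At t = 20.0: e^(−t/τ₁) = 0.57620, e^(−t/τ₂) = 0.45092.
C₂ = 1.71·[1 − (36.278·0.57620 − 25.111·0.45092)/(11.167)] = 1.71·0.14208 = 0.24296 mg/L.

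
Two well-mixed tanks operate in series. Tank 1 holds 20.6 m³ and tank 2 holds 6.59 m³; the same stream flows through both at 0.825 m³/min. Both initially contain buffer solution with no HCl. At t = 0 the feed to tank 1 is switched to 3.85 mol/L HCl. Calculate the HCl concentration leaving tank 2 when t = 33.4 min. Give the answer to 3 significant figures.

2.39 mol/L

Species balance on tank i: dCᵢ/dt = (Cᵢ₋₁ − Cᵢ)/τᵢ with τᵢ = Vᵢ/Q.
τ₁ = 20.6/0.825 = 24.970 min; τ₂ = 6.59/0.825 = 7.9879 min.
Solving the cascade with C₁(0)=C₂(0)=0 gives C₂(t) = C_in[1 − (τ₁ e^(−t/τ₁) − τ₂ e^(−t/τ₂))/(τ₁ − τ₂)].
At t = 33.4: e^(−t/τ₁) = 0.26247, e^(−t/τ₂) = 0.015278.
C₂ = 3.85·[1 − (24.970·0.26247 − 7.9879·0.015278)/(16.982)] = 3.85·0.62126 = 2.3918 mol/L.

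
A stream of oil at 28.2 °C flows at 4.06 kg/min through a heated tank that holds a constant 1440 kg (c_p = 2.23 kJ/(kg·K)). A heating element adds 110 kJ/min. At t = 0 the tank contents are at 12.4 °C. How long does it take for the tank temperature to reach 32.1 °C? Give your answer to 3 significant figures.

M c_p dT/dt = ṁ c_p (T_in − T) + Q̇.
τ = M/ṁ = 354.68 min; T_ss = T_in + Q̇/(ṁ c_p) = 40.350 °C.
T(t) = T_ss + (T₀ − T_ss) e^(−t/τ). Set T = 32.1:
e^(−t/τ) = (32.1 − 40.350)/(12.4 − 40.350) = 0.29516
t = −354.68 · ln(0.29516) = 432.79 min.

433 min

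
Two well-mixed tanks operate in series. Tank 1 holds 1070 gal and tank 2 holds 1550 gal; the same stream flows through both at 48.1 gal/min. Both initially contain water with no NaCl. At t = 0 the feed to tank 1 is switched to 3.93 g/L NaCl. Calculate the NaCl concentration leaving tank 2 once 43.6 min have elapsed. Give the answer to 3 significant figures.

Species balance on tank i: dCᵢ/dt = (Cᵢ₋₁ − Cᵢ)/τᵢ with τᵢ = Vᵢ/Q.
τ₁ = 1070/48.1 = 22.245 min; τ₂ = 1550/48.1 = 32.225 min.
Tank 1: C₁ = C_in(1 − e^(−t/τ₁)). Tank 2 (τ₁ ≠ τ₂): C₂ = C_in[1 − (τ₁ e^(−t/τ₁) − τ₂ e^(−t/τ₂))/(τ₁ − τ₂)].
At t = 43.6: e^(−t/τ₁) = 0.14086, e^(−t/τ₂) = 0.25846.
C₂ = 3.93·[1 − (22.245·0.14086 − 32.225·0.25846)/(-9.9792)] = 3.93·0.47939 = 1.8840 g/L.

1.88 g/L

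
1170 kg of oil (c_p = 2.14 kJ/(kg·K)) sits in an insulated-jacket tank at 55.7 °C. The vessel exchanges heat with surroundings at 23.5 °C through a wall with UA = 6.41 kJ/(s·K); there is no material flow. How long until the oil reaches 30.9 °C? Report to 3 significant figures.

First-law balance (no shaft work): M c_p dT/dt = −UA(T − T_amb).
τ = M c_p/UA = 390.61 s; T_ss = T_amb = 23.500 °C.
T(t) = T_ss + (T₀ − T_ss)e^(−t/τ); set T = 30.9:
t = −τ ln[(T − T_ss)/(T₀ − T_ss)] = −390.61 · ln(0.22981) = 574.38 s.

574 s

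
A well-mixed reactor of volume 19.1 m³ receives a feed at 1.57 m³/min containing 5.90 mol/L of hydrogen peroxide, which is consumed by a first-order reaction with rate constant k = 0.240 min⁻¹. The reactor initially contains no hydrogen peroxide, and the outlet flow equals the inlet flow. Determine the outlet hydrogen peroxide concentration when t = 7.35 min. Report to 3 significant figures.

Accumulation = in − out − consumed: V dC/dt = Q C_in − Q C − k V C.
This is linear with rate a = Q/V + k = 0.32220 min⁻¹.
C_ss = Q C_in/(Q + kV) = 1.5052 mol/L; C(t) = C_ss + (C₀ − C_ss) e^(−a t).
C(7.35) = 1.5052 + (-1.5052)·e^(−0.32220·7.35) = 1.5052 + (-1.5052)·0.093653 = 1.3642 mol/L.

1.36 mol/L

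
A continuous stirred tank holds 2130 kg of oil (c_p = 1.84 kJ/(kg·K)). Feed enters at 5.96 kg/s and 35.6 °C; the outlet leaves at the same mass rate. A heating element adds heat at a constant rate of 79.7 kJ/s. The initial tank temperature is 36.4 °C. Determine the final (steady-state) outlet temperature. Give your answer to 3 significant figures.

42.9 °C

M c_p dT/dt = ṁ c_p (T_in − T) + Q̇.
At steady state dT/dt = 0 ⇒ T_ss = T_in + Q̇/(ṁ c_p) = 35.6 + 79.7/(5.96·1.84) = 42.868 °C.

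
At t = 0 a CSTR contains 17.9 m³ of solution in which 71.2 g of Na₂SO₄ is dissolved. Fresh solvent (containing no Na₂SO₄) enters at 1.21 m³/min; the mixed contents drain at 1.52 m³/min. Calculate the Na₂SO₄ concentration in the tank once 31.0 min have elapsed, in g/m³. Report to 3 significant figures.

0.197 g/m³

Total volume: dV/dt = Q_in − Q_out = -0.31000 m³/min, so V(t) = 17.9 − 0.31000 t and V(31.0) = 8.2900 m³.
Species balance (pure solvent in): dm/dt = −Q_out · m/V(t).
Separate: dm/m = −Q_out dt/V(t) ⇒ ln(m/m₀) = −(Q_out/(Q_in−Q_out)) ln(V/V₀).
m = m₀ (V₀/V)^(Q_out/(Q_in−Q_out)) = 71.2 × (17.9/8.2900)^(-4.9032) = 1.6343 g.
C = m/V = 1.6343/8.2900 = 0.19714 g/m³.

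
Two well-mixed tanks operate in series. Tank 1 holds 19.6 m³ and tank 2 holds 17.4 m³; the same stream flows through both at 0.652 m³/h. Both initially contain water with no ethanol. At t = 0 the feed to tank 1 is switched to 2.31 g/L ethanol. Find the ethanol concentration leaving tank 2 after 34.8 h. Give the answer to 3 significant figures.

Time constants: τᵢ = Vᵢ/Q for each well-mixed tank.
τ₁ = 19.6/0.652 = 30.061 h; τ₂ = 17.4/0.652 = 26.687 h.
Solving the cascade with C₁(0)=C₂(0)=0 gives C₂(t) = C_in[1 − (τ₁ e^(−t/τ₁) − τ₂ e^(−t/τ₂))/(τ₁ − τ₂)].
At t = 34.8: e^(−t/τ₁) = 0.31423, e^(−t/τ₂) = 0.27144.
C₂ = 2.31·[1 − (30.061·0.31423 − 26.687·0.27144)/(3.3742)] = 2.31·0.34738 = 0.80244 g/L.

0.802 g/L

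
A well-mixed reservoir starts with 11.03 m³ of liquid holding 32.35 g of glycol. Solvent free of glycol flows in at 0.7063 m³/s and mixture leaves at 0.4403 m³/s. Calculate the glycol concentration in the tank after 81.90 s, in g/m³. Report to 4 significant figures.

Total volume: dV/dt = Q_in − Q_out = 0.266000 m³/s, so V(t) = 11.03 + 0.266000 t and V(81.90) = 32.8154 m³.
No glycol enters, so dm/dt = −Q_out · (m/V).
Separate: dm/m = −Q_out dt/V(t) ⇒ ln(m/m₀) = −(Q_out/(Q_in−Q_out)) ln(V/V₀).
m = m₀ (V₀/V)^(Q_out/(Q_in−Q_out)) = 32.35 × (11.03/32.8154)^(1.65526) = 5.32235 g.
C = m/V = 5.32235/32.8154 = 0.162191 g/m³.

0.1622 g/m³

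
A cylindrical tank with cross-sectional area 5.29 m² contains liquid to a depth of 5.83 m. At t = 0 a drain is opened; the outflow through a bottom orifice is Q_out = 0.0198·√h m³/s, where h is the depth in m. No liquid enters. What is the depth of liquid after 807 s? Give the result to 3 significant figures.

A dh/dt = −Q_out = −0.0198 √h.
This is separable: 2 d(√h)/dt = −0.0198/A, so √h = √h₀ − (0.0198/(2A)) t.
√h = √5.83 − 0.0198·807/(2·5.29) = 2.4145 − 1.5103 = 0.90427.
h = 0.90427² = 0.81771 m.

0.818 m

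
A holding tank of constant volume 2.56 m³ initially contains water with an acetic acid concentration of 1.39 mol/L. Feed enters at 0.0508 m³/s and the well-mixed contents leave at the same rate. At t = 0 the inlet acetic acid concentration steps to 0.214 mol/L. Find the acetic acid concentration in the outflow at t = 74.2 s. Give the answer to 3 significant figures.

Species balance on the tank: V dC/dt = Q(C_in − C).
So dC/dt = (C_in − C)/τ with τ = V/Q = 2.56/0.0508 = 50.394 s.
Solution: C(t) = C_in + (C₀ − C_in) e^(−t/τ).
C(74.2) = 0.214 + (1.39 − 0.214)·e^(−74.2/50.394) = 0.214 + (1.1760)·0.22937 = 0.48374 mol/L.

0.484 mol/L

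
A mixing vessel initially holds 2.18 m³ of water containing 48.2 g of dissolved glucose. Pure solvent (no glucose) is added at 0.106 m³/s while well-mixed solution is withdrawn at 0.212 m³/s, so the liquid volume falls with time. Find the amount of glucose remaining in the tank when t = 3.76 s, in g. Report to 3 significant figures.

Total volume: dV/dt = Q_in − Q_out = -0.10600 m³/s, so V(t) = 2.18 − 0.10600 t and V(3.76) = 1.7814 m³.
Solute balance: dm/dt = 0 − Q_out C = −Q_out m/V(t).
Separate: dm/m = −Q_out dt/V(t) ⇒ ln(m/m₀) = −(Q_out/(Q_in−Q_out)) ln(V/V₀).
m = m₀ (V₀/V)^(Q_out/(Q_in−Q_out)) = 48.2 × (2.18/1.7814)^(-2.0000) = 32.187 g.

32.2 g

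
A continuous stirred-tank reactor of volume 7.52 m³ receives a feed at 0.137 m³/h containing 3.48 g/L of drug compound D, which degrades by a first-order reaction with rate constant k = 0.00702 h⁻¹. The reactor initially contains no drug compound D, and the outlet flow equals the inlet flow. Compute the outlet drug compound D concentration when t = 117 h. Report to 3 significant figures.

Species balance: V dC/dt = Q C_in − Q C − k V C.
This is linear with rate a = Q/V + k = 0.025238 h⁻¹.
C_ss = Q C_in/(Q + kV) = 2.5120 g/L; C(t) = C_ss + (C₀ − C_ss) e^(−a t).
C(117) = 2.5120 + (-2.5120)·e^(−0.025238·117) = 2.5120 + (-2.5120)·0.052190 = 2.3809 g/L.

2.38 g/L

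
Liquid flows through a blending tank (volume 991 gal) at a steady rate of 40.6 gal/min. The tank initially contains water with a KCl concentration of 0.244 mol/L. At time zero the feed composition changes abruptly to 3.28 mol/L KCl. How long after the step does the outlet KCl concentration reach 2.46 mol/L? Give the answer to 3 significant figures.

Accumulation = in − out for the solute gives V dC/dt = Q(C_in − C), so τ = V/Q = 24.409 min.
C(t) = C_in + (C₀ − C_in) e^(−t/τ). Set C = 2.46 and solve for t:
e^(−t/τ) = (C − C_in)/(C₀ − C_in) = (2.46 − 3.28)/(0.244 − 3.28) = 0.27009
t = −τ ln(…) = 24.409 × 1.3090 = 31.951 min.

32.0 min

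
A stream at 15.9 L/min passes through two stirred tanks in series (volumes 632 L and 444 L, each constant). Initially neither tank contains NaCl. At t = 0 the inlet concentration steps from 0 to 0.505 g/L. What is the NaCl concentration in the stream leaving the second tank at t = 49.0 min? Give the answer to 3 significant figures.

0.216 g/L

Each tank obeys Vᵢ dCᵢ/dt = Q(Cᵢ₋₁ − Cᵢ), so τᵢ = Vᵢ/Q.
τ₁ = 632/15.9 = 39.748 min; τ₂ = 444/15.9 = 27.925 min.
Tank 1: C₁ = C_in(1 − e^(−t/τ₁)). Tank 2 (τ₁ ≠ τ₂): C₂ = C_in[1 − (τ₁ e^(−t/τ₁) − τ₂ e^(−t/τ₂))/(τ₁ − τ₂)].
At t = 49.0: e^(−t/τ₁) = 0.29149, e^(−t/τ₂) = 0.17295.
C₂ = 0.505·[1 − (39.748·0.29149 − 27.925·0.17295)/(11.824)] = 0.505·0.42857 = 0.21643 g/L.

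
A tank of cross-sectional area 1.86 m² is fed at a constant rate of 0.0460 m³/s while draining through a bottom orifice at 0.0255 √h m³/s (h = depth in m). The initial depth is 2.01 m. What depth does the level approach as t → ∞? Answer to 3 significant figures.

3.25 m

A dh/dt = Q_in − 0.0255 √h. Steady state requires inflow = outflow:
Q_in = 0.0255 √h_ss ⇒ √h_ss = 0.0460/0.0255 = 1.8039.
h_ss = 1.8039² = 3.2541 m. (Since h₀ = 2.01 m < h_ss, the level will rise toward this value.)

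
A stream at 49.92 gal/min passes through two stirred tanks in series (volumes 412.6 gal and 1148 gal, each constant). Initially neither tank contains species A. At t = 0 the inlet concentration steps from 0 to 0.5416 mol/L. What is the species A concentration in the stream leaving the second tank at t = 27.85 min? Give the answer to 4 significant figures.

0.3002 mol/L

Each tank obeys Vᵢ dCᵢ/dt = Q(Cᵢ₋₁ − Cᵢ), so τᵢ = Vᵢ/Q.
τ₁ = 412.6/49.92 = 8.26522 min; τ₂ = 1148/49.92 = 22.9968 min.
Tank 1: C₁ = C_in(1 − e^(−t/τ₁)). Tank 2 (τ₁ ≠ τ₂): C₂ = C_in[1 − (τ₁ e^(−t/τ₁) − τ₂ e^(−t/τ₂))/(τ₁ − τ₂)].
At t = 27.85: e^(−t/τ₁) = 0.0344055, e^(−t/τ₂) = 0.297888.
C₂ = 0.5416·[1 − (8.26522·0.0344055 − 22.9968·0.297888)/(-14.7316)] = 0.5416·0.554284 = 0.300200 mol/L.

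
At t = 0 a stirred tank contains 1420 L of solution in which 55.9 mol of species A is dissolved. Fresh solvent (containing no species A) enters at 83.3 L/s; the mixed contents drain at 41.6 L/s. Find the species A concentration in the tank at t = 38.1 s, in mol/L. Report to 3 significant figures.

0.00878 mol/L

Total volume: dV/dt = Q_in − Q_out = 41.700 L/s, so V(t) = 1420 + 41.700 t and V(38.1) = 3008.8 L.
Solute balance: dm/dt = 0 − Q_out C = −Q_out m/V(t).
dm/m = −Q_out dt/(V₀ + 41.700 t); integrating gives ln(m/m₀) = −(Q_out/(Q_in−Q_out)) ln(V/V₀).
m = m₀ (V₀/V)^(Q_out/(Q_in−Q_out)) = 55.9 × (1420/3008.8)^(0.99760) = 26.430 mol.
C = m/V = 26.430/3008.8 = 0.0087842 mol/L.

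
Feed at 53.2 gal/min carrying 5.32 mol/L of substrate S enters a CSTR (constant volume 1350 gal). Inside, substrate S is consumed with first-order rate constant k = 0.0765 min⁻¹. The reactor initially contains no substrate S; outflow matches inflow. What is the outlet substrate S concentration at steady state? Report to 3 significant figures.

1.81 mol/L

V dC/dt = Q(C_in − C) − k V C.
At steady state: 0 = Q C_in − (Q + kV) C_ss, so C_ss = Q C_in/(Q + kV).
C_ss = 53.2·5.32/(53.2 + 0.0765·1350) = 283.02/156.47 = 1.8087 mol/L.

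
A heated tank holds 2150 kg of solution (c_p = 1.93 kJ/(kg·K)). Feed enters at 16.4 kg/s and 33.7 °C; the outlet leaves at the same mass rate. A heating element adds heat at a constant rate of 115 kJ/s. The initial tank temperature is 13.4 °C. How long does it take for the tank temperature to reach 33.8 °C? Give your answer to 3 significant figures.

251 s

M c_p dT/dt = ṁ c_p (T_in − T) + Q̇.
τ = M/ṁ = 131.10 s; T_ss = T_in + Q̇/(ṁ c_p) = 37.333 °C.
T(t) = T_ss + (T₀ − T_ss) e^(−t/τ). Set T = 33.8:
e^(−t/τ) = (33.8 − 37.333)/(13.4 − 37.333) = 0.14763
t = −131.10 · ln(0.14763) = 250.80 s.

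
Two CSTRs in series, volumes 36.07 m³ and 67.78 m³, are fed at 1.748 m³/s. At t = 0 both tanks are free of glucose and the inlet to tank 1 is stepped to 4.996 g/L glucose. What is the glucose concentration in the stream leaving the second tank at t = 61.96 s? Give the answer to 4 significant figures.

Time constants: τᵢ = Vᵢ/Q for each well-mixed tank.
τ₁ = 36.07/1.748 = 20.6350 s; τ₂ = 67.78/1.748 = 38.7757 s.
Tank 1: C₁ = C_in(1 − e^(−t/τ₁)). Tank 2 (τ₁ ≠ τ₂): C₂ = C_in[1 − (τ₁ e^(−t/τ₁) − τ₂ e^(−t/τ₂))/(τ₁ − τ₂)].
At t = 61.96: e^(−t/τ₁) = 0.0496546, e^(−t/τ₂) = 0.202320.
C₂ = 4.996·[1 − (20.6350·0.0496546 − 38.7757·0.202320)/(-18.1407)] = 4.996·0.624024 = 3.11763 g/L.

3.118 g/L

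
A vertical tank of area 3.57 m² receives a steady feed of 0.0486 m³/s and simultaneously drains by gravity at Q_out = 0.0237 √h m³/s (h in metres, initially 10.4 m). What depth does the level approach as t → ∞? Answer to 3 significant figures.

4.21 m

A dh/dt = Q_in − 0.0237 √h. Steady state requires inflow = outflow:
Q_in = 0.0237 √h_ss ⇒ √h_ss = 0.0486/0.0237 = 2.0506.
h_ss = 2.0506² = 4.2051 m. (Since h₀ = 10.4 m > h_ss, the level will fall toward this value.)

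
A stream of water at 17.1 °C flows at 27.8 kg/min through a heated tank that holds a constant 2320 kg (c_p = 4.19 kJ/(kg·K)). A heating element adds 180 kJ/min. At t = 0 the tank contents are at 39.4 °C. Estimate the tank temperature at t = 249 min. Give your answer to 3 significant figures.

Unsteady energy balance on the tank contents: M c_p dT/dt = ṁ c_p (T_in − T) + 180.
τ = M/ṁ = 83.453 min; T_ss = T_in + Q̇/(ṁ c_p) = 17.1 + 180/(27.8·4.19) = 18.645 °C.
Integrating: T(t) = T_ss + (T₀ − T_ss) e^(−t/τ).
T(249) = 18.645 + (20.755)·e^(−249/83.453) = 18.645 + (20.755)·0.050605 = 19.696 °C.

19.7 °C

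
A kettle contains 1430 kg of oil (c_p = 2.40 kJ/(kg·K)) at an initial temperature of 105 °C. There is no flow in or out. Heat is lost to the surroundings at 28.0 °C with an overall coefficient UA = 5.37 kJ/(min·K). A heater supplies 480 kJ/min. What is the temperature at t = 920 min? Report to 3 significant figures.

Heat balance on the well-mixed liquid: M c_p dT/dt = −UA(T − T_amb) + Q̇.
dT/dt = (T_ss − T)/τ with T_ss = T_amb + Q̇/UA = 28.0 + 480/5.37 = 117.39 °C, τ = M c_p/UA = 1430·2.40/5.37 = 639.11 min.
Solution: T(t) = T_ss + (T₀ − T_ss) e^(−t/τ).
T(920) = 117.39 + (-12.385)·0.23704 = 114.45 °C.

114 °C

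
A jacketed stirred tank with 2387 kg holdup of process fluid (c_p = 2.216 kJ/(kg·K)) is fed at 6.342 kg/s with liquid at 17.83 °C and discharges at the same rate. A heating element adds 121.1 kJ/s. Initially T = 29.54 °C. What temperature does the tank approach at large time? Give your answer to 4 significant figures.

Unsteady energy balance on the tank contents: M c_p dT/dt = ṁ c_p (T_in − T) + 121.1.
At steady state dT/dt = 0 ⇒ T_ss = T_in + Q̇/(ṁ c_p) = 17.83 + 121.1/(6.342·2.216) = 26.4468 °C.

26.45 °C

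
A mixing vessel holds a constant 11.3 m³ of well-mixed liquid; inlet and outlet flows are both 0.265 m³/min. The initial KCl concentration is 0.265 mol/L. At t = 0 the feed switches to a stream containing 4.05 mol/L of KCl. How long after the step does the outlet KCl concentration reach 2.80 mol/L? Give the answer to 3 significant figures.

Species balance on the tank: V dC/dt = Q(C_in − C), so τ = V/Q = 42.642 min.
C(t) = C_in + (C₀ − C_in) e^(−t/τ). Set C = 2.80 and solve for t:
e^(−t/τ) = (C − C_in)/(C₀ − C_in) = (2.80 − 4.05)/(0.265 − 4.05) = 0.33025
t = −τ ln(…) = 42.642 × 1.1079 = 47.243 min.

47.2 min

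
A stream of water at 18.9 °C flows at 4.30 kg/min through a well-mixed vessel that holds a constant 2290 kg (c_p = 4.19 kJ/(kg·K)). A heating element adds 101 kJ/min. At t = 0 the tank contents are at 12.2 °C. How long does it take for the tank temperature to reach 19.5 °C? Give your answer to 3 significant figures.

479 min

Heat balance on the well-mixed liquid: M c_p dT/dt = ṁ c_p (T_in − T) + 101.
τ = M/ṁ = 532.56 min; T_ss = T_in + Q̇/(ṁ c_p) = 24.506 °C.
T(t) = T_ss + (T₀ − T_ss) e^(−t/τ). Set T = 19.5:
e^(−t/τ) = (19.5 − 24.506)/(12.2 − 24.506) = 0.40678
t = −532.56 · ln(0.40678) = 479.02 min.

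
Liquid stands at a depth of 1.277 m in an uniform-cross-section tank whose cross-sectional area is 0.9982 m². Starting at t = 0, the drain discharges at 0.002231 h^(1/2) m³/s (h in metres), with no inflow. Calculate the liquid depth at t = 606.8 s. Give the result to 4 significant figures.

With no inflow, A dh/dt = −0.002231 √h.
This is separable: 2 d(√h)/dt = −0.002231/A, so √h = √h₀ − (0.002231/(2A)) t.
√h = √1.277 − 0.002231·606.8/(2·0.9982) = 1.13004 − 0.678106 = 0.451938.
h = 0.451938² = 0.204248 m.

0.2042 m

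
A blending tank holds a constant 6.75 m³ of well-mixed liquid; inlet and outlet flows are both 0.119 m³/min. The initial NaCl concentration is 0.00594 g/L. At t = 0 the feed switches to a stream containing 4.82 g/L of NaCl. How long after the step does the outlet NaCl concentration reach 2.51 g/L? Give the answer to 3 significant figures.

Unsteady species balance (constant V, well mixed): V dC/dt = Q(C_in − C), so τ = V/Q = 56.723 min.
C(t) = C_in + (C₀ − C_in) e^(−t/τ). Set C = 2.51 and solve for t:
e^(−t/τ) = (C − C_in)/(C₀ − C_in) = (2.51 − 4.82)/(0.00594 − 4.82) = 0.47984
t = −τ ln(…) = 56.723 × 0.73429 = 41.651 min.

41.7 min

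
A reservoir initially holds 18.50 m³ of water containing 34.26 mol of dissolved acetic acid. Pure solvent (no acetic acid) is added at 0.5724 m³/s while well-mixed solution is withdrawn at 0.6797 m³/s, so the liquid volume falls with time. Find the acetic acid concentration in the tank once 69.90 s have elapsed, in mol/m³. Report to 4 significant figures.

0.1156 mol/m³

Let m(t) be the amount of acetic acid. Volume: V(t) = V₀ + (Q_in − Q_out) t = 18.50 − 0.107300 t; V(69.90) = 10.9997 m³.
Solute balance: dm/dt = 0 − Q_out C = −Q_out m/V(t).
dm/m = −Q_out dt/(V₀ − 0.107300 t); integrating gives ln(m/m₀) = −(Q_out/(Q_in−Q_out)) ln(V/V₀).
m = m₀ (V₀/V)^(Q_out/(Q_in−Q_out)) = 34.26 × (18.50/10.9997)^(-6.33458) = 1.27205 mol.
C = m/V = 1.27205/10.9997 = 0.115644 mol/m³.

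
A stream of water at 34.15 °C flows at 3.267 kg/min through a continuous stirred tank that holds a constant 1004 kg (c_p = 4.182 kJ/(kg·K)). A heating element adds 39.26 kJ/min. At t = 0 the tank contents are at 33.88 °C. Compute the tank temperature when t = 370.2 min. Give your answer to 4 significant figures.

36.08 °C

M c_p dT/dt = ṁ c_p (T_in − T) + Q̇.
τ = M/ṁ = 307.316 min; T_ss = T_in + Q̇/(ṁ c_p) = 34.15 + 39.26/(3.267·4.182) = 37.0235 °C.
T approaches T_ss exponentially: T(t) = T_ss + (T₀ − T_ss) e^(−t/τ).
T(370.2) = 37.0235 + (-3.14354)·e^(−370.2/307.316) = 37.0235 + (-3.14354)·0.299804 = 36.0811 °C.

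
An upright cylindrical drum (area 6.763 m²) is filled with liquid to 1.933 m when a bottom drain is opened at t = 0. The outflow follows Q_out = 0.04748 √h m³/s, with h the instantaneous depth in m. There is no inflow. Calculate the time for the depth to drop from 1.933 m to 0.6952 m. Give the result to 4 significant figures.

158.5 s

Volume balance on the tank: A dh/dt = −0.04748 √h.
Separate and integrate: 2(√h − √h₀) = −(0.04748/A) t.
t = 2A(√h₀ − √h)/0.04748 = 2·6.763·(√1.933 − √0.6952)/0.04748
  = 13.5260 × (1.39032 − 0.833787) / 0.04748 = 158.545 s.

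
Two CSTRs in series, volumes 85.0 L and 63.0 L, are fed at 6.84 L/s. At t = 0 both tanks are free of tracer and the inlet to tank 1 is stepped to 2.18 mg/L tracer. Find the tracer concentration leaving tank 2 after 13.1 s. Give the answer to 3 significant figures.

Each tank obeys Vᵢ dCᵢ/dt = Q(Cᵢ₋₁ − Cᵢ), so τᵢ = Vᵢ/Q.
τ₁ = 85.0/6.84 = 12.427 s; τ₂ = 63.0/6.84 = 9.2105 s.
Tank 1: C₁ = C_in(1 − e^(−t/τ₁)). Tank 2 (τ₁ ≠ τ₂): C₂ = C_in[1 − (τ₁ e^(−t/τ₁) − τ₂ e^(−t/τ₂))/(τ₁ − τ₂)].
At t = 13.1: e^(−t/τ₁) = 0.34848, e^(−t/τ₂) = 0.24116.
C₂ = 2.18·[1 − (12.427·0.34848 − 9.2105·0.24116)/(3.2164)] = 2.18·0.34419 = 0.75033 mg/L.

0.750 mg/L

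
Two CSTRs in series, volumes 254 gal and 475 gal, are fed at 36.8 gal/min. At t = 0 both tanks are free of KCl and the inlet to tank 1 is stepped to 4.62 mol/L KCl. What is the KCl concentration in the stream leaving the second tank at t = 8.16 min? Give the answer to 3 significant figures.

0.971 mol/L

Time constants: τᵢ = Vᵢ/Q for each well-mixed tank.
τ₁ = 254/36.8 = 6.9022 min; τ₂ = 475/36.8 = 12.908 min.
Solving the cascade with C₁(0)=C₂(0)=0 gives C₂(t) = C_in[1 − (τ₁ e^(−t/τ₁) − τ₂ e^(−t/τ₂))/(τ₁ − τ₂)].
At t = 8.16: e^(−t/τ₁) = 0.30659, e^(−t/τ₂) = 0.53143.
C₂ = 4.62·[1 − (6.9022·0.30659 − 12.908·0.53143)/(-6.0054)] = 4.62·0.21016 = 0.97094 mol/L.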